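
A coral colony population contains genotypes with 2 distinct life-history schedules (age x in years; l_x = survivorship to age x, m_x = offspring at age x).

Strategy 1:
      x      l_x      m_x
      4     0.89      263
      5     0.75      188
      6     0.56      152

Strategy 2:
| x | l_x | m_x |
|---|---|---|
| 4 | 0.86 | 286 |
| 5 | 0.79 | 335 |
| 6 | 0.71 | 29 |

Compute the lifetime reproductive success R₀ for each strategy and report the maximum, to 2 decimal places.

Strategy 1: R₀ = 0.89×263 + 0.75×188 + 0.56×152 = 460.1900
Strategy 2: R₀ = 0.86×286 + 0.79×335 + 0.71×29 = 531.2000
Highest R₀: strategy 2 with 531.2000.

531.20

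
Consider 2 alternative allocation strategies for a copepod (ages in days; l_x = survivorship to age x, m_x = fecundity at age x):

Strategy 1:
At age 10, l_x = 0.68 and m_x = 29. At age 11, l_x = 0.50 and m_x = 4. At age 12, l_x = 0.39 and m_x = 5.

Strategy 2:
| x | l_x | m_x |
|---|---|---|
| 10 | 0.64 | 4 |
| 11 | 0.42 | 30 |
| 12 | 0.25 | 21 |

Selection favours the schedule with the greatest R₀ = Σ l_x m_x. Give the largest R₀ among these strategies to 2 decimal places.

Strategy 1: R₀ = 0.68×29 + 0.50×4 + 0.39×5 = 23.6700
Strategy 2: R₀ = 0.64×4 + 0.42×30 + 0.25×21 = 20.4100
Highest R₀: strategy 1 with 23.6700.

23.67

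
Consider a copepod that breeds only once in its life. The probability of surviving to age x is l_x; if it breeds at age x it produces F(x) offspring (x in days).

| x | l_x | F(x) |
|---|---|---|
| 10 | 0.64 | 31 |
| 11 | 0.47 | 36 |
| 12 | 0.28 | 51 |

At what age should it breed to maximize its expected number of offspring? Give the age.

Expected offspring if breeding at age x = l_x × F(x):
  age 10: 0.64 × 31 = 19.840
  age 11: 0.47 × 36 = 16.920
  age 12: 0.28 × 51 = 14.280
Maximum at age 10 (19.840).

10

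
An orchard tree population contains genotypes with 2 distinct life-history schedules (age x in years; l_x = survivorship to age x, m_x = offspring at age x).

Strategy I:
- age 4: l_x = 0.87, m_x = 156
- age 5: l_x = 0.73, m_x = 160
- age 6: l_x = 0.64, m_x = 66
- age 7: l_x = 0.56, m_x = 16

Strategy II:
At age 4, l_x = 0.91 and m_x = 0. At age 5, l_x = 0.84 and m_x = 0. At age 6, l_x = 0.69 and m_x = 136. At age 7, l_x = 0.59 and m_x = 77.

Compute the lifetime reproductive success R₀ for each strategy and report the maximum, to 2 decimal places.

303.72

Strategy I: R₀ = 0.87×156 + 0.73×160 + 0.64×66 + 0.56×16 = 303.7200
Strategy II: R₀ = 0.91×0 + 0.84×0 + 0.69×136 + 0.59×77 = 139.2700
Highest R₀: strategy I with 303.7200.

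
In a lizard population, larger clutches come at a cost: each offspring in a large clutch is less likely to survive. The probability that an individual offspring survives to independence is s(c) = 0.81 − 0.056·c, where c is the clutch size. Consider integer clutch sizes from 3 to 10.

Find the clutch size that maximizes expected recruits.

7

Expected recruits = c × s(c):
  c=3: 3 × 0.642 = 1.926
  c=4: 4 × 0.586 = 2.344
  c=5: 5 × 0.530 = 2.650
  c=6: 6 × 0.474 = 2.844
  c=7: 7 × 0.418 = 2.926
  c=8: 8 × 0.362 = 2.896
  c=9: 9 × 0.306 = 2.754
  c=10: 10 × 0.250 = 2.500
Maximum at c = 7 (2.926 recruits).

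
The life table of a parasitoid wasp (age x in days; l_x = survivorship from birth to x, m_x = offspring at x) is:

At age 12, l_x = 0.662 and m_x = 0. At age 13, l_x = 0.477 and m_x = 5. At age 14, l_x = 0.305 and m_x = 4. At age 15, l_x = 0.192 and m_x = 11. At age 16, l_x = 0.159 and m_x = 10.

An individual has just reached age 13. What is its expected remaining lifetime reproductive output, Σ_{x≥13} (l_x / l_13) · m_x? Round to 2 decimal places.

l_13 = 0.477. Conditional survival from age 13 to x is l_x / l_13.
  x=13: (0.477/0.477) × 5 = 5.0000
  x=14: (0.305/0.477) × 4 = 2.5577
  x=15: (0.192/0.477) × 11 = 4.4277
  x=16: (0.159/0.477) × 10 = 3.3333
Sum = 5.0000 + 2.5577 + 4.4277 + 3.3333 = 15.3187

15.32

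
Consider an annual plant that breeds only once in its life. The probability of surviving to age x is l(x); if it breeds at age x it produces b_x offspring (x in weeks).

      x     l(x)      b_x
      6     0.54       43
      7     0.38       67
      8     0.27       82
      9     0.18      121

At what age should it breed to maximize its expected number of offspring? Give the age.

7

Expected offspring if breeding at age x = l(x) × b_x:
  age 6: 0.54 × 43 = 23.220
  age 7: 0.38 × 67 = 25.460
  age 8: 0.27 × 82 = 22.140
  age 9: 0.18 × 121 = 21.780
Maximum at age 7 (25.460).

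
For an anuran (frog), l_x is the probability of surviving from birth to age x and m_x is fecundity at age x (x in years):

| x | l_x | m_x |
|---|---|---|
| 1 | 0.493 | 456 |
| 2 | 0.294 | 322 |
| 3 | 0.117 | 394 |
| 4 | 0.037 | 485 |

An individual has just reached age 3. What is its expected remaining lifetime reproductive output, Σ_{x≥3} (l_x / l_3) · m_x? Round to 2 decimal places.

l_3 = 0.117. Conditional survival from age 3 to x is l_x / l_3.
  x=3: (0.117/0.117) × 394 = 394.0000
  x=4: (0.037/0.117) × 485 = 153.3761
Sum = 394.0000 + 153.3761 = 547.3761

547.38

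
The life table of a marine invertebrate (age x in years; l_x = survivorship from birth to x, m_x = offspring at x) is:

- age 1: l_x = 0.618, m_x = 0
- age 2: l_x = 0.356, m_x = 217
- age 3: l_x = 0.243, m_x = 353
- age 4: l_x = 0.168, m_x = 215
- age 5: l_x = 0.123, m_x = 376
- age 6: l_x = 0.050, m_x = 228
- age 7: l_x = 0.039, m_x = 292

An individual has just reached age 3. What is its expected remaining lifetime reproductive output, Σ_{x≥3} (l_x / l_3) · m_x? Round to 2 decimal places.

l_3 = 0.243. Conditional survival from age 3 to x is l_x / l_3.
  x=3: (0.243/0.243) × 353 = 353.0000
  x=4: (0.168/0.243) × 215 = 148.6420
  x=5: (0.123/0.243) × 376 = 190.3210
  x=6: (0.050/0.243) × 228 = 46.9136
  x=7: (0.039/0.243) × 292 = 46.8642
Sum = 353.0000 + 148.6420 + 190.3210 + 46.9136 + 46.8642 = 785.7407

785.74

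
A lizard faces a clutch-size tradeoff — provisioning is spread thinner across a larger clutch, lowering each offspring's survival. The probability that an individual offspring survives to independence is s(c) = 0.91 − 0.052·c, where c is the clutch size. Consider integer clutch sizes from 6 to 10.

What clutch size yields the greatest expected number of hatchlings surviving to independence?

9

Expected hatchlings surviving to independence = c × s(c):
  c=6: 6 × 0.598 = 3.588
  c=7: 7 × 0.546 = 3.822
  c=8: 8 × 0.494 = 3.952
  c=9: 9 × 0.442 = 3.978
  c=10: 10 × 0.390 = 3.900
Maximum at c = 9 (3.978 hatchlings surviving to independence).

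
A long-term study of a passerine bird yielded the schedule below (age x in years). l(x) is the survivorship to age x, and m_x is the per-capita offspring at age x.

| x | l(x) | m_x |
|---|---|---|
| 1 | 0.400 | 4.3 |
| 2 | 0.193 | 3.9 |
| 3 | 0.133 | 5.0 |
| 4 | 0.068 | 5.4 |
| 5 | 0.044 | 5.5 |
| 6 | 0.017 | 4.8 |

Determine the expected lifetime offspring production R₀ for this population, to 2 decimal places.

R₀ = Σ l(x) m_x:
  age 1: 0.400 × 4.3 = 1.7200
  age 2: 0.193 × 3.9 = 0.7527
  age 3: 0.133 × 5.0 = 0.6650
  age 4: 0.068 × 5.4 = 0.3672
  age 5: 0.044 × 5.5 = 0.2420
  age 6: 0.017 × 4.8 = 0.0816
R₀ = 1.7200 + 0.7527 + 0.6650 + 0.3672 + 0.2420 + 0.0816 = 3.8285

3.83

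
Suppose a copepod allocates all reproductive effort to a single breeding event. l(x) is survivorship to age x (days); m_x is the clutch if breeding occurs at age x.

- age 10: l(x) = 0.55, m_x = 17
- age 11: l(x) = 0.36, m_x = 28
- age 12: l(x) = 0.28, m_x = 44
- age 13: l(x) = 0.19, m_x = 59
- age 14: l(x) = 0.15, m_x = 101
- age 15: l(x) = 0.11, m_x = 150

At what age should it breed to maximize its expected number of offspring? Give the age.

15

Expected offspring if breeding at age x = l(x) × m_x:
  age 10: 0.55 × 17 = 9.350
  age 11: 0.36 × 28 = 10.080
  age 12: 0.28 × 44 = 12.320
  age 13: 0.19 × 59 = 11.210
  age 14: 0.15 × 101 = 15.150
  age 15: 0.11 × 150 = 16.500
Maximum at age 15 (16.500).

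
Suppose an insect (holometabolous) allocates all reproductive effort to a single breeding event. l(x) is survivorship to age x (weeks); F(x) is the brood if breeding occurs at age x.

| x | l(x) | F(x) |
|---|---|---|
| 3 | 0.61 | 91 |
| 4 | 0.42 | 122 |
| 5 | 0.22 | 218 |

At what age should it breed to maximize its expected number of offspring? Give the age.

Expected offspring if breeding at age x = l(x) × F(x):
  age 3: 0.61 × 91 = 55.510
  age 4: 0.42 × 122 = 51.240
  age 5: 0.22 × 218 = 47.960
Maximum at age 3 (55.510).

3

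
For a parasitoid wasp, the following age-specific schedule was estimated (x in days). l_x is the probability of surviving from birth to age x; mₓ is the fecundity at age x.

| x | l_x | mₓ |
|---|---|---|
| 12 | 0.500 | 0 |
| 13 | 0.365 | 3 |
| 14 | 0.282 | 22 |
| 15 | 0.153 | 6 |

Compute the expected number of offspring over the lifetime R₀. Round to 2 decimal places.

R₀ = Σ l_x mₓ:
  age 12: 0.500 × 0 = 0.0000
  age 13: 0.365 × 3 = 1.0950
  age 14: 0.282 × 22 = 6.2040
  age 15: 0.153 × 6 = 0.9180
R₀ = 0.0000 + 1.0950 + 6.2040 + 0.9180 = 8.2170

8.22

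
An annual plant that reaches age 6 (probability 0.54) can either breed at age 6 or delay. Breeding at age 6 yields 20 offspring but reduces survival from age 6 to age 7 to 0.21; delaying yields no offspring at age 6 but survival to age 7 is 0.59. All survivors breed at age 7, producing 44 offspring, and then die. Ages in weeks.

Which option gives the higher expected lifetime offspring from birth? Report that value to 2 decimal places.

15.79

breed at age 6: R₀ = 0.54 × (20 + 0.21 × 44) = 0.54 × 29.2400 = 15.7896
delay to age 7: R₀ = 0.54 × (0.59 × 44) = 0.54 × 25.9600 = 14.0184
Higher: breed at age 6 (15.7896).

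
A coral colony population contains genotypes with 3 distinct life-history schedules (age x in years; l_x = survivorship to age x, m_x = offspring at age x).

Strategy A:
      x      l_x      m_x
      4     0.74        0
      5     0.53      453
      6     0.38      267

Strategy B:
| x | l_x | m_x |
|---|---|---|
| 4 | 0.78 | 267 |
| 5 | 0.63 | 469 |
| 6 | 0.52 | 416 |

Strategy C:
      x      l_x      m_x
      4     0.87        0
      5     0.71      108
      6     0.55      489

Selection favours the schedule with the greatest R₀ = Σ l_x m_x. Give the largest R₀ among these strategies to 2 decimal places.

720.05

Strategy A: R₀ = 0.74×0 + 0.53×453 + 0.38×267 = 341.5500
Strategy B: R₀ = 0.78×267 + 0.63×469 + 0.52×416 = 720.0500
Strategy C: R₀ = 0.87×0 + 0.71×108 + 0.55×489 = 345.6300
Highest R₀: strategy B with 720.0500.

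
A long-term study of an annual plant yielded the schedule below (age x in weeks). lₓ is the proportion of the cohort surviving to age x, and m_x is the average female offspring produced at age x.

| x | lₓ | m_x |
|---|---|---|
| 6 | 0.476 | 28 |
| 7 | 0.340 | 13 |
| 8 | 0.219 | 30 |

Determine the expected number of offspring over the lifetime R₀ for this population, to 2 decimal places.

24.32

R₀ = Σ lₓ m_x:
  age 6: 0.476 × 28 = 13.3280
  age 7: 0.340 × 13 = 4.4200
  age 8: 0.219 × 30 = 6.5700
R₀ = 13.3280 + 4.4200 + 6.5700 = 24.3180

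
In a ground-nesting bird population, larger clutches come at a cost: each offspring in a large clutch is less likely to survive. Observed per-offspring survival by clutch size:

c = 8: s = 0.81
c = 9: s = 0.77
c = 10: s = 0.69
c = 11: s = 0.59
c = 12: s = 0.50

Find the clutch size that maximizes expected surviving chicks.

9

Expected surviving chicks = c × s(c):
  c=8: 8 × 0.81 = 6.480
  c=9: 9 × 0.77 = 6.930
  c=10: 10 × 0.69 = 6.900
  c=11: 11 × 0.59 = 6.490
  c=12: 12 × 0.50 = 6.000
Maximum at c = 9 (6.930 surviving chicks).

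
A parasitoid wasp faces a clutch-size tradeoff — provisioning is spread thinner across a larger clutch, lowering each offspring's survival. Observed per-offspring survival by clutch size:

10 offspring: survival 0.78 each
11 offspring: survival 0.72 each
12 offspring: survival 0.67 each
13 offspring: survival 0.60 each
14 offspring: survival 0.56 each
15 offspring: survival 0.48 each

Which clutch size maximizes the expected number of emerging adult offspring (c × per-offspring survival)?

Expected emerging adult offspring = c × s(c):
  c=10: 10 × 0.78 = 7.800
  c=11: 11 × 0.72 = 7.920
  c=12: 12 × 0.67 = 8.040
  c=13: 13 × 0.60 = 7.800
  c=14: 14 × 0.56 = 7.840
  c=15: 15 × 0.48 = 7.200
Maximum at c = 12 (8.040 emerging adult offspring).

12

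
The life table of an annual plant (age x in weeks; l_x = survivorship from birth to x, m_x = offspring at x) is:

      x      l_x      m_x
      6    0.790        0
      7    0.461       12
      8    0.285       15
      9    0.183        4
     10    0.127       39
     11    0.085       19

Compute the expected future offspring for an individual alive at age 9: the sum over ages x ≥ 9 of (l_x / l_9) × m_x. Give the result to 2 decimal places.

l_9 = 0.183. Conditional survival from age 9 to x is l_x / l_9.
  x=9: (0.183/0.183) × 4 = 4.0000
  x=10: (0.127/0.183) × 39 = 27.0656
  x=11: (0.085/0.183) × 19 = 8.8251
Sum = 4.0000 + 27.0656 + 8.8251 = 39.8907

39.89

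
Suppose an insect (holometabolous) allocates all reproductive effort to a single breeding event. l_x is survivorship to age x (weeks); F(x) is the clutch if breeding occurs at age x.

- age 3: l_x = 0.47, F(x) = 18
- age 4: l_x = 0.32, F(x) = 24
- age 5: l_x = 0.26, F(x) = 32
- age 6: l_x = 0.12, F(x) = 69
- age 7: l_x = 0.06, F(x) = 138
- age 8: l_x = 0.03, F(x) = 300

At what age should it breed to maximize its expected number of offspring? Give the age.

8

Expected offspring if breeding at age x = l_x × F(x):
  age 3: 0.47 × 18 = 8.460
  age 4: 0.32 × 24 = 7.680
  age 5: 0.26 × 32 = 8.320
  age 6: 0.12 × 69 = 8.280
  age 7: 0.06 × 138 = 8.280
  age 8: 0.03 × 300 = 9.000
Maximum at age 8 (9.000).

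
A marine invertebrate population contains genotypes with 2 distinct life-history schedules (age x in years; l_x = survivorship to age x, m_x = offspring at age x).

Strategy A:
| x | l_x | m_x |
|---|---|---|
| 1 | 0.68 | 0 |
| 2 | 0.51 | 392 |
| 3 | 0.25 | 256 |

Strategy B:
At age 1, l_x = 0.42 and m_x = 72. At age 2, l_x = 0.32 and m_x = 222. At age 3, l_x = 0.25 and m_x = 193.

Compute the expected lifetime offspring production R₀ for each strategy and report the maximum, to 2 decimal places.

263.92

Strategy A: R₀ = 0.68×0 + 0.51×392 + 0.25×256 = 263.9200
Strategy B: R₀ = 0.42×72 + 0.32×222 + 0.25×193 = 149.5300
Highest R₀: strategy A with 263.9200.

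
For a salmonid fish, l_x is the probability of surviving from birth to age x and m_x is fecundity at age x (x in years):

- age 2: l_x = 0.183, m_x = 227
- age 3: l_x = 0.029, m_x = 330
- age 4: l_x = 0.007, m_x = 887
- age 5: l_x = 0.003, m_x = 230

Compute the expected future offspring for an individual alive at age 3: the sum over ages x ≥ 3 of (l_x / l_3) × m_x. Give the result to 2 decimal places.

l_3 = 0.029. Conditional survival from age 3 to x is l_x / l_3.
  x=3: (0.029/0.029) × 330 = 330.0000
  x=4: (0.007/0.029) × 887 = 214.1034
  x=5: (0.003/0.029) × 230 = 23.7931
Sum = 330.0000 + 214.1034 + 23.7931 = 567.8966

567.90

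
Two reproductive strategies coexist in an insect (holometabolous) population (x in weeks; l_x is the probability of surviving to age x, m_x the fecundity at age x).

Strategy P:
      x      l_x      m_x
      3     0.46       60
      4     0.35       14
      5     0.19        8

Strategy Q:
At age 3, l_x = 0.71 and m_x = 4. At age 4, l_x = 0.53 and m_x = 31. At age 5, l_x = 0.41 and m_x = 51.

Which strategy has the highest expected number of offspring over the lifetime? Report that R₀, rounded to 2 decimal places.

40.18

Strategy P: R₀ = 0.46×60 + 0.35×14 + 0.19×8 = 34.0200
Strategy Q: R₀ = 0.71×4 + 0.53×31 + 0.41×51 = 40.1800
Highest R₀: strategy Q with 40.1800.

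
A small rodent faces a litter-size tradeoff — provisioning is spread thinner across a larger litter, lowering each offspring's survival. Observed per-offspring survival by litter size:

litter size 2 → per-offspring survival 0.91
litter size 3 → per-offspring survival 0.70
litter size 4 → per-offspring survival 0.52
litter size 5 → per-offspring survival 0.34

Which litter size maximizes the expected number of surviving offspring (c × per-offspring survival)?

3

Expected surviving offspring = c × s(c):
  c=2: 2 × 0.91 = 1.820
  c=3: 3 × 0.70 = 2.100
  c=4: 4 × 0.52 = 2.080
  c=5: 5 × 0.34 = 1.700
Maximum at c = 3 (2.100 surviving offspring).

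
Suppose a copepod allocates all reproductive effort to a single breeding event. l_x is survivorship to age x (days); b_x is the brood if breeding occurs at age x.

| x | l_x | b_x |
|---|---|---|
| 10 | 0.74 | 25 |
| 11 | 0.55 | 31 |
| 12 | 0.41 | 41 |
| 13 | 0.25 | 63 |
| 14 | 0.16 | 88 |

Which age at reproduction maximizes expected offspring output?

Expected offspring if breeding at age x = l_x × b_x:
  age 10: 0.74 × 25 = 18.500
  age 11: 0.55 × 31 = 17.050
  age 12: 0.41 × 41 = 16.810
  age 13: 0.25 × 63 = 15.750
  age 14: 0.16 × 88 = 14.080
Maximum at age 10 (18.500).

10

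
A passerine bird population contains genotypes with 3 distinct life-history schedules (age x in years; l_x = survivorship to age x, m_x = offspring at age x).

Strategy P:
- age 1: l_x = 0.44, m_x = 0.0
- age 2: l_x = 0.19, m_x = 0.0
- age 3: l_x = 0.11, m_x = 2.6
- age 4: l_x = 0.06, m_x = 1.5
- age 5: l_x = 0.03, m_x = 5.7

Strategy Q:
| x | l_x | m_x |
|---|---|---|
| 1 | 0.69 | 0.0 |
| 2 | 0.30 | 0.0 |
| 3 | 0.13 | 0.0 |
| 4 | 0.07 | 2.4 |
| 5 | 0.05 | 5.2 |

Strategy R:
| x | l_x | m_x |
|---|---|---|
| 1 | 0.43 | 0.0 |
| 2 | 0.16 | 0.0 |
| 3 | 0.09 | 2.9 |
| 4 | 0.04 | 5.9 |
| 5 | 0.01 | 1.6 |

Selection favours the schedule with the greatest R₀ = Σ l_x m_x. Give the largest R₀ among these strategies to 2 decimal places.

0.55

Strategy P: R₀ = 0.44×0.0 + 0.19×0.0 + 0.11×2.6 + 0.06×1.5 + 0.03×5.7 = 0.5470
Strategy Q: R₀ = 0.69×0.0 + 0.30×0.0 + 0.13×0.0 + 0.07×2.4 + 0.05×5.2 = 0.4280
Strategy R: R₀ = 0.43×0.0 + 0.16×0.0 + 0.09×2.9 + 0.04×5.9 + 0.01×1.6 = 0.5130
Highest R₀: strategy P with 0.5470.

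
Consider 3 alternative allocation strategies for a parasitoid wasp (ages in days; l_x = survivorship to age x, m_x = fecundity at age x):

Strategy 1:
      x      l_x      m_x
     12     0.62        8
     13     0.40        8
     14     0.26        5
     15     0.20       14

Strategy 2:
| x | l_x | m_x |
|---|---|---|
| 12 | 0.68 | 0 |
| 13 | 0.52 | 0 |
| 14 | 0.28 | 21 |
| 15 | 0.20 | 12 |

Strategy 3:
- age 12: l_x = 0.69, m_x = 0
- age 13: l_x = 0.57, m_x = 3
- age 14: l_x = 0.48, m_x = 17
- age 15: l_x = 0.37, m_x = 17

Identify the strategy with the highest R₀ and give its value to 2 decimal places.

16.16

Strategy 1: R₀ = 0.62×8 + 0.40×8 + 0.26×5 + 0.20×14 = 12.2600
Strategy 2: R₀ = 0.68×0 + 0.52×0 + 0.28×21 + 0.20×12 = 8.2800
Strategy 3: R₀ = 0.69×0 + 0.57×3 + 0.48×17 + 0.37×17 = 16.1600
Highest R₀: strategy 3 with 16.1600.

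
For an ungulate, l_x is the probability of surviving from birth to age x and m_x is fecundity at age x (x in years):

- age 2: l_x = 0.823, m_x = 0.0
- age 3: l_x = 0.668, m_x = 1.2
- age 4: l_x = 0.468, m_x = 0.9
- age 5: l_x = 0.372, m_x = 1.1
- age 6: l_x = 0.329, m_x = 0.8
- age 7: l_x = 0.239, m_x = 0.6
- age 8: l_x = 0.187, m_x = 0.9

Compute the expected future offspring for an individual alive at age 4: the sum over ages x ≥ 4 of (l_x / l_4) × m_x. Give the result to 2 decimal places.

l_4 = 0.468. Conditional survival from age 4 to x is l_x / l_4.
  x=4: (0.468/0.468) × 0.9 = 0.9000
  x=5: (0.372/0.468) × 1.1 = 0.8744
  x=6: (0.329/0.468) × 0.8 = 0.5624
  x=7: (0.239/0.468) × 0.6 = 0.3064
  x=8: (0.187/0.468) × 0.9 = 0.3596
Sum = 0.9000 + 0.8744 + 0.5624 + 0.3064 + 0.3596 = 3.0028

3.00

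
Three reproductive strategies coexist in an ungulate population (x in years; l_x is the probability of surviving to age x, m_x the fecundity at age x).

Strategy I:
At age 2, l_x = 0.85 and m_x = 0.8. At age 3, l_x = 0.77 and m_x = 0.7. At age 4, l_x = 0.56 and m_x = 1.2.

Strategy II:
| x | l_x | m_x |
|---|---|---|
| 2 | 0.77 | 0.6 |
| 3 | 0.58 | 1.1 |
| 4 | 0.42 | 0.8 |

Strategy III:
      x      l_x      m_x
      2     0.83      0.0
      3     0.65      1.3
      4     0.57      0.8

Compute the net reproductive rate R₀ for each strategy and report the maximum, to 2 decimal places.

Strategy I: R₀ = 0.85×0.8 + 0.77×0.7 + 0.56×1.2 = 1.8910
Strategy II: R₀ = 0.77×0.6 + 0.58×1.1 + 0.42×0.8 = 1.4360
Strategy III: R₀ = 0.83×0.0 + 0.65×1.3 + 0.57×0.8 = 1.3010
Highest R₀: strategy I with 1.8910.

1.89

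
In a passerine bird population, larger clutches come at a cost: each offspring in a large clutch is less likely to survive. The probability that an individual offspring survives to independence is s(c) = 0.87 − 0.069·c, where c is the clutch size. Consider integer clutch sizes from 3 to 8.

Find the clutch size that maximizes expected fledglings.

Expected fledglings = c × s(c):
  c=3: 3 × 0.663 = 1.989
  c=4: 4 × 0.594 = 2.376
  c=5: 5 × 0.525 = 2.625
  c=6: 6 × 0.456 = 2.736
  c=7: 7 × 0.387 = 2.709
  c=8: 8 × 0.318 = 2.544
Maximum at c = 6 (2.736 fledglings).

6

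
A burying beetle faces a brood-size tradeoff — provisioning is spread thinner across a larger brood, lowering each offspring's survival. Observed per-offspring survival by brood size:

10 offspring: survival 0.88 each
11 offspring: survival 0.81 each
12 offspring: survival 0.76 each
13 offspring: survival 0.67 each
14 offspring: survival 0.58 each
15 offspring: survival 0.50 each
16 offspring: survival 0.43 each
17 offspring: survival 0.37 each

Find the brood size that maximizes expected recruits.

Expected recruits = c × s(c):
  c=10: 10 × 0.88 = 8.800
  c=11: 11 × 0.81 = 8.910
  c=12: 12 × 0.76 = 9.120
  c=13: 13 × 0.67 = 8.710
  c=14: 14 × 0.58 = 8.120
  c=15: 15 × 0.50 = 7.500
  c=16: 16 × 0.43 = 6.880
  c=17: 17 × 0.37 = 6.290
Maximum at c = 12 (9.120 recruits).

12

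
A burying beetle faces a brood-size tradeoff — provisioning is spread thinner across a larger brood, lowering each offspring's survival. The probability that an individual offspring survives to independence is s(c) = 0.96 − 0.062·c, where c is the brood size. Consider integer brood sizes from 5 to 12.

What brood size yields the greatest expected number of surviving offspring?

Expected surviving offspring = c × s(c):
  c=5: 5 × 0.650 = 3.250
  c=6: 6 × 0.588 = 3.528
  c=7: 7 × 0.526 = 3.682
  c=8: 8 × 0.464 = 3.712
  c=9: 9 × 0.402 = 3.618
  c=10: 10 × 0.340 = 3.400
  c=11: 11 × 0.278 = 3.058
  c=12: 12 × 0.216 = 2.592
Maximum at c = 8 (3.712 surviving offspring).

8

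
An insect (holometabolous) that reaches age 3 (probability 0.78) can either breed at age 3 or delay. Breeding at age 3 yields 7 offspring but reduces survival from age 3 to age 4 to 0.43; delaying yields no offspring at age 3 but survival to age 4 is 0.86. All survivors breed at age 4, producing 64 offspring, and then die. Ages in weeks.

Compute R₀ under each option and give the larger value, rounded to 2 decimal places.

breed at age 3: R₀ = 0.78 × (7 + 0.43 × 64) = 0.78 × 34.5200 = 26.9256
delay to age 4: R₀ = 0.78 × (0.86 × 64) = 0.78 × 55.0400 = 42.9312
Higher: delay to age 4 (42.9312).

42.93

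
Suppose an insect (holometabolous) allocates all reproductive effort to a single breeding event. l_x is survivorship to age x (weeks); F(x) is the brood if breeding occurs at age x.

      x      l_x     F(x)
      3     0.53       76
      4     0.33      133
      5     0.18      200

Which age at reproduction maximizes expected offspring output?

4

Expected offspring if breeding at age x = l_x × F(x):
  age 3: 0.53 × 76 = 40.280
  age 4: 0.33 × 133 = 43.890
  age 5: 0.18 × 200 = 36.000
Maximum at age 4 (43.890).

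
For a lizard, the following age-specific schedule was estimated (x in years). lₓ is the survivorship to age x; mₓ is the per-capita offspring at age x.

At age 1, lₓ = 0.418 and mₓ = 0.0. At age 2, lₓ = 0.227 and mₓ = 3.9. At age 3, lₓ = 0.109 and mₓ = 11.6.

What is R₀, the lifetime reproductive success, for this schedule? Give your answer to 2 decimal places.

R₀ = Σ lₓ mₓ:
  age 1: 0.418 × 0.0 = 0.0000
  age 2: 0.227 × 3.9 = 0.8853
  age 3: 0.109 × 11.6 = 1.2644
R₀ = 0.0000 + 0.8853 + 1.2644 = 2.1497

2.15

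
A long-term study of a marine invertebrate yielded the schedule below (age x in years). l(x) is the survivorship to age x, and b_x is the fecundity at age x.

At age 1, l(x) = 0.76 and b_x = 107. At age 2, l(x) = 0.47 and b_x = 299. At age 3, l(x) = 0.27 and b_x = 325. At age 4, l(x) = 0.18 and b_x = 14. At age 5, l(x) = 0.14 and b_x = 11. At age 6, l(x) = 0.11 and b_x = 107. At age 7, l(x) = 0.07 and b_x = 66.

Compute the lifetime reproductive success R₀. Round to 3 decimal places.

R₀ = Σ l(x) b_x:
  age 1: 0.76 × 107 = 81.3200
  age 2: 0.47 × 299 = 140.5300
  age 3: 0.27 × 325 = 87.7500
  age 4: 0.18 × 14 = 2.5200
  age 5: 0.14 × 11 = 1.5400
  age 6: 0.11 × 107 = 11.7700
  age 7: 0.07 × 66 = 4.6200
R₀ = 81.3200 + 140.5300 + 87.7500 + 2.5200 + 1.5400 + 11.7700 + 4.6200 = 330.0500

330.050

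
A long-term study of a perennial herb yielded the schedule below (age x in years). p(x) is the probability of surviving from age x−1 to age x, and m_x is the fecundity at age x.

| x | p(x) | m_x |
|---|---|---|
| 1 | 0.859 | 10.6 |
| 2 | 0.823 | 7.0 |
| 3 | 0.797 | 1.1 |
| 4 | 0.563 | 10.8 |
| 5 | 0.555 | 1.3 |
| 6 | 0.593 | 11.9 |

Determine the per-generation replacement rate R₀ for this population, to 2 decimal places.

19.57

Survivorship from birth: l_x = p_1·p_2·…·p_x.
  l_1 = 0.85900
  l_2 = 0.70696
  l_3 = 0.56344
  l_4 = 0.31722
  l_5 = 0.17606
  l_6 = 0.10440
R₀ = Σ l_x m_x:
  age 1: 0.85900 × 10.6 = 9.1054
  age 2: 0.70696 × 7.0 = 4.9487
  age 3: 0.56344 × 1.1 = 0.6198
  age 4: 0.31722 × 10.8 = 3.4260
  age 5: 0.17606 × 1.3 = 0.2289
  age 6: 0.10440 × 11.9 = 1.2424
R₀ = 9.1054 + 4.9487 + 0.6198 + 3.4260 + 0.2289 + 1.2424 = 19.5711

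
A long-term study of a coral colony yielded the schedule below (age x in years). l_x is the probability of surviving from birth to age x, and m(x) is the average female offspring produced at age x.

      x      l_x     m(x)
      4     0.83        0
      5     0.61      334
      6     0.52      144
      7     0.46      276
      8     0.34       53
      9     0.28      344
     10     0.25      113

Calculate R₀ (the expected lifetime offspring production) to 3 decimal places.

548.170

R₀ = Σ l_x m(x):
  age 4: 0.83 × 0 = 0.0000
  age 5: 0.61 × 334 = 203.7400
  age 6: 0.52 × 144 = 74.8800
  age 7: 0.46 × 276 = 126.9600
  age 8: 0.34 × 53 = 18.0200
  age 9: 0.28 × 344 = 96.3200
  age 10: 0.25 × 113 = 28.2500
R₀ = 0.0000 + 203.7400 + 74.8800 + 126.9600 + 18.0200 + 96.3200 + 28.2500 = 548.1700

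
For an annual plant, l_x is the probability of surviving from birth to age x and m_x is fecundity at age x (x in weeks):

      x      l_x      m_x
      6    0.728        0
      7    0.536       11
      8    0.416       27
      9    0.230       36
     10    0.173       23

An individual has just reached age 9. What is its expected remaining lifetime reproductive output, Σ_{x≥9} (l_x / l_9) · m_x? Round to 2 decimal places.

l_9 = 0.230. Conditional survival from age 9 to x is l_x / l_9.
  x=9: (0.230/0.230) × 36 = 36.0000
  x=10: (0.173/0.230) × 23 = 17.3000
Sum = 36.0000 + 17.3000 = 53.3000

53.30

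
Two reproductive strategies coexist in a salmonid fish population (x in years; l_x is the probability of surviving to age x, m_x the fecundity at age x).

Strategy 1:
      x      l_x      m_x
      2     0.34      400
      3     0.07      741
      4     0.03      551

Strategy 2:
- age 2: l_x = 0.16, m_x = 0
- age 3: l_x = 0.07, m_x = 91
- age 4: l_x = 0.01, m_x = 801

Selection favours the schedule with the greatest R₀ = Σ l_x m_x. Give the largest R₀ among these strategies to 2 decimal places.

Strategy 1: R₀ = 0.34×400 + 0.07×741 + 0.03×551 = 204.4000
Strategy 2: R₀ = 0.16×0 + 0.07×91 + 0.01×801 = 14.3800
Highest R₀: strategy 1 with 204.4000.

204.40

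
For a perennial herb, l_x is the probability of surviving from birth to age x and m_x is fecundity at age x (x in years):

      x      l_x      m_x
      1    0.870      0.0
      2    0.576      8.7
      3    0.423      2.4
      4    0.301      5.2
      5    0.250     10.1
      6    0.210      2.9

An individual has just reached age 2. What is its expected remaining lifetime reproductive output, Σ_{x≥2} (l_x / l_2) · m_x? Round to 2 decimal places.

18.62

l_2 = 0.576. Conditional survival from age 2 to x is l_x / l_2.
  x=2: (0.576/0.576) × 8.7 = 8.7000
  x=3: (0.423/0.576) × 2.4 = 1.7625
  x=4: (0.301/0.576) × 5.2 = 2.7174
  x=5: (0.250/0.576) × 10.1 = 4.3837
  x=6: (0.210/0.576) × 2.9 = 1.0573
Sum = 8.7000 + 1.7625 + 2.7174 + 4.3837 + 1.0573 = 18.6208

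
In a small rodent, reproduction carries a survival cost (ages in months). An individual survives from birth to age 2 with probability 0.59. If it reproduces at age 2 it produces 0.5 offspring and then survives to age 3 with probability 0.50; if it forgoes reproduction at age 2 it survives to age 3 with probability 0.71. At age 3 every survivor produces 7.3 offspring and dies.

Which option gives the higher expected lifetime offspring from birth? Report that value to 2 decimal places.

breed at age 2: R₀ = 0.59 × (0.5 + 0.50 × 7.3) = 0.59 × 4.1500 = 2.4485
delay to age 3: R₀ = 0.59 × (0.71 × 7.3) = 0.59 × 5.1830 = 3.0580
Higher: delay to age 3 (3.0580).

3.06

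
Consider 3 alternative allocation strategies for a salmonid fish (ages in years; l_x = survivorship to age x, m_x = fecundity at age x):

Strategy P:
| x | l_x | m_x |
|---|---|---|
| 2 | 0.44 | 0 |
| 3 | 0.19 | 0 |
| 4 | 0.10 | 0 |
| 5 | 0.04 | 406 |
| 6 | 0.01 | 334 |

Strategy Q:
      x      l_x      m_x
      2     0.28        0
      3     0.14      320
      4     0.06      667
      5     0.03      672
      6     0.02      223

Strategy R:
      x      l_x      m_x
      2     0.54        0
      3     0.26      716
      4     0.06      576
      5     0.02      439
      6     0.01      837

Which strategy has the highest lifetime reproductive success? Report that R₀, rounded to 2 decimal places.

237.87

Strategy P: R₀ = 0.44×0 + 0.19×0 + 0.10×0 + 0.04×406 + 0.01×334 = 19.5800
Strategy Q: R₀ = 0.28×0 + 0.14×320 + 0.06×667 + 0.03×672 + 0.02×223 = 109.4400
Strategy R: R₀ = 0.54×0 + 0.26×716 + 0.06×576 + 0.02×439 + 0.01×837 = 237.8700
Highest R₀: strategy R with 237.8700.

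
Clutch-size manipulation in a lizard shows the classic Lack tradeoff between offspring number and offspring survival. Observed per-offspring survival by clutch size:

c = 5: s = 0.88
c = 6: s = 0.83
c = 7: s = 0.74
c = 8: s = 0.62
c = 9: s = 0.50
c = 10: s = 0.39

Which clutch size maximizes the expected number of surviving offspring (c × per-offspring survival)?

7

Expected surviving offspring = c × s(c):
  c=5: 5 × 0.88 = 4.400
  c=6: 6 × 0.83 = 4.980
  c=7: 7 × 0.74 = 5.180
  c=8: 8 × 0.62 = 4.960
  c=9: 9 × 0.50 = 4.500
  c=10: 10 × 0.39 = 3.900
Maximum at c = 7 (5.180 surviving offspring).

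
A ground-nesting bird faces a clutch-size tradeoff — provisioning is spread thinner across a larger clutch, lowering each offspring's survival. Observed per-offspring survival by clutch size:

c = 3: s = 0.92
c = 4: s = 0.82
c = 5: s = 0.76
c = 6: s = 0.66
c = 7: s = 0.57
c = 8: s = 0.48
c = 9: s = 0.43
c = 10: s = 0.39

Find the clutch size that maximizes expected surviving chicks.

Expected surviving chicks = c × s(c):
  c=3: 3 × 0.92 = 2.760
  c=4: 4 × 0.82 = 3.280
  c=5: 5 × 0.76 = 3.800
  c=6: 6 × 0.66 = 3.960
  c=7: 7 × 0.57 = 3.990
  c=8: 8 × 0.48 = 3.840
  c=9: 9 × 0.43 = 3.870
  c=10: 10 × 0.39 = 3.900
Maximum at c = 7 (3.990 surviving chicks).

7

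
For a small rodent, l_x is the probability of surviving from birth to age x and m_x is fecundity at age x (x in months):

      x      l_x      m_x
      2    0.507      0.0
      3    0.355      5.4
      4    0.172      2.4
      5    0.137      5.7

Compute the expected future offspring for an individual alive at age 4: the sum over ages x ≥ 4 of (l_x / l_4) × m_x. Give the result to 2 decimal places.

l_4 = 0.172. Conditional survival from age 4 to x is l_x / l_4.
  x=4: (0.172/0.172) × 2.4 = 2.4000
  x=5: (0.137/0.172) × 5.7 = 4.5401
Sum = 2.4000 + 4.5401 = 6.9401

6.94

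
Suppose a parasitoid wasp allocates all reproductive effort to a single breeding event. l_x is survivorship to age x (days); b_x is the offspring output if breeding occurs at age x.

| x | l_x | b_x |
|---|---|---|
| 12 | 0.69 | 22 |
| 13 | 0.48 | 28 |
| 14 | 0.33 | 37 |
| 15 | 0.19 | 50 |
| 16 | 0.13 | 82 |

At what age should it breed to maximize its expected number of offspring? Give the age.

Expected offspring if breeding at age x = l_x × b_x:
  age 12: 0.69 × 22 = 15.180
  age 13: 0.48 × 28 = 13.440
  age 14: 0.33 × 37 = 12.210
  age 15: 0.19 × 50 = 9.500
  age 16: 0.13 × 82 = 10.660
Maximum at age 12 (15.180).

12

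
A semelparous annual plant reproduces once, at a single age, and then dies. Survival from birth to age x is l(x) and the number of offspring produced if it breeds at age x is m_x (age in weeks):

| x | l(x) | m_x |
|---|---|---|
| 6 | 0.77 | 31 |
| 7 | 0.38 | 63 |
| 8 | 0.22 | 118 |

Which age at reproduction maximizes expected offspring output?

8

Expected offspring if breeding at age x = l(x) × m_x:
  age 6: 0.77 × 31 = 23.870
  age 7: 0.38 × 63 = 23.940
  age 8: 0.22 × 118 = 25.960
Maximum at age 8 (25.960).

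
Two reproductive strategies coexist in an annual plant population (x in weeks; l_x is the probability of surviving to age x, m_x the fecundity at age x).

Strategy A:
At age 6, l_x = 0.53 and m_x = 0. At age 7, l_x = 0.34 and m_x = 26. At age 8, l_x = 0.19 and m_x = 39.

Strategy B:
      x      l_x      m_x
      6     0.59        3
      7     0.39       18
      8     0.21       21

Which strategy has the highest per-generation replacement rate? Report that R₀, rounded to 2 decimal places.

16.25

Strategy A: R₀ = 0.53×0 + 0.34×26 + 0.19×39 = 16.2500
Strategy B: R₀ = 0.59×3 + 0.39×18 + 0.21×21 = 13.2000
Highest R₀: strategy A with 16.2500.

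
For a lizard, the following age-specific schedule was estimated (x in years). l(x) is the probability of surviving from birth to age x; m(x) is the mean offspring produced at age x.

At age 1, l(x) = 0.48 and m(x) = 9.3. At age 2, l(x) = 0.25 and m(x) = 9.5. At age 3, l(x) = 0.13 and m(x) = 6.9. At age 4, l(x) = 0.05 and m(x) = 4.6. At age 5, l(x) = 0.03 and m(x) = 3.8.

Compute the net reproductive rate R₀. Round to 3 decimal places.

8.080

R₀ = Σ l(x) m(x):
  age 1: 0.48 × 9.3 = 4.4640
  age 2: 0.25 × 9.5 = 2.3750
  age 3: 0.13 × 6.9 = 0.8970
  age 4: 0.05 × 4.6 = 0.2300
  age 5: 0.03 × 3.8 = 0.1140
R₀ = 4.4640 + 2.3750 + 0.8970 + 0.2300 + 0.1140 = 8.0800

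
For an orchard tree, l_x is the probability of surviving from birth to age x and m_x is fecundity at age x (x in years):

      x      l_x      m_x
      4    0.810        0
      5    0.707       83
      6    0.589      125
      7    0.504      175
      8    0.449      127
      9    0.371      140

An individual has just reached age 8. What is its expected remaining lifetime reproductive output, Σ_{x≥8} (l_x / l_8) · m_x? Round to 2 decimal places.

242.68

l_8 = 0.449. Conditional survival from age 8 to x is l_x / l_8.
  x=8: (0.449/0.449) × 127 = 127.0000
  x=9: (0.371/0.449) × 140 = 115.6793
Sum = 127.0000 + 115.6793 = 242.6793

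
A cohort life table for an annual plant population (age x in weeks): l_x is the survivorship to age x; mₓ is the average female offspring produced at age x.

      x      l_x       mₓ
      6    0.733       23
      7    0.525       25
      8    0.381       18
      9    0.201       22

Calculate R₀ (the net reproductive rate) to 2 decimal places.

R₀ = Σ l_x mₓ:
  age 6: 0.733 × 23 = 16.8590
  age 7: 0.525 × 25 = 13.1250
  age 8: 0.381 × 18 = 6.8580
  age 9: 0.201 × 22 = 4.4220
R₀ = 16.8590 + 13.1250 + 6.8580 + 4.4220 = 41.2640

41.26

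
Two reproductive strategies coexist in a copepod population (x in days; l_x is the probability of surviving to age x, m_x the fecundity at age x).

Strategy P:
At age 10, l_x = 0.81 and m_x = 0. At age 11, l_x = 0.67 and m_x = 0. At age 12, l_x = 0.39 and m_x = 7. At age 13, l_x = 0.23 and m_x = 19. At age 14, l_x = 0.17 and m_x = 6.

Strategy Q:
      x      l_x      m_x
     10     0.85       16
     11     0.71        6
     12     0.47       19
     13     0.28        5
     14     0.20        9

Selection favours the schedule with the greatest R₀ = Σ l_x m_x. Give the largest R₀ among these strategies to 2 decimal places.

Strategy P: R₀ = 0.81×0 + 0.67×0 + 0.39×7 + 0.23×19 + 0.17×6 = 8.1200
Strategy Q: R₀ = 0.85×16 + 0.71×6 + 0.47×19 + 0.28×5 + 0.20×9 = 29.9900
Highest R₀: strategy Q with 29.9900.

29.99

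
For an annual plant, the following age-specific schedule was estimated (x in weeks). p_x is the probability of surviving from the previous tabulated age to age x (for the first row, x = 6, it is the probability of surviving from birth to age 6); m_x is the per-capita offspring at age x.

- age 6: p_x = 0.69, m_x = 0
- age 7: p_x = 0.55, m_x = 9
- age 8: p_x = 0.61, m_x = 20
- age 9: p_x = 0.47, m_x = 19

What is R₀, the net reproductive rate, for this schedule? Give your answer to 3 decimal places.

Survivorship from birth: l_x = p_6·p_7·…·p_x.
  l_6 = 0.69000
  l_7 = 0.37950
  l_8 = 0.23150
  l_9 = 0.10880
R₀ = Σ l_x m_x:
  age 6: 0.69000 × 0 = 0.0000
  age 7: 0.37950 × 9 = 3.4155
  age 8: 0.23150 × 20 = 4.6300
  age 9: 0.10880 × 19 = 2.0672
R₀ = 0.0000 + 3.4155 + 4.6300 + 2.0672 = 10.1127

10.113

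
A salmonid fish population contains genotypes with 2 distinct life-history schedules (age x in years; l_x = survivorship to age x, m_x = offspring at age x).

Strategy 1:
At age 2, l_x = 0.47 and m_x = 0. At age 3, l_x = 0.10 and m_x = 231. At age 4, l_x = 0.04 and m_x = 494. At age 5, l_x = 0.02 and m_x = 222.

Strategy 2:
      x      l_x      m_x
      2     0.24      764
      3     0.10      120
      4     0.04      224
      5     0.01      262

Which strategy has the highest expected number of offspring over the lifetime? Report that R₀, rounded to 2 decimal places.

Strategy 1: R₀ = 0.47×0 + 0.10×231 + 0.04×494 + 0.02×222 = 47.3000
Strategy 2: R₀ = 0.24×764 + 0.10×120 + 0.04×224 + 0.01×262 = 206.9400
Highest R₀: strategy 2 with 206.9400.

206.94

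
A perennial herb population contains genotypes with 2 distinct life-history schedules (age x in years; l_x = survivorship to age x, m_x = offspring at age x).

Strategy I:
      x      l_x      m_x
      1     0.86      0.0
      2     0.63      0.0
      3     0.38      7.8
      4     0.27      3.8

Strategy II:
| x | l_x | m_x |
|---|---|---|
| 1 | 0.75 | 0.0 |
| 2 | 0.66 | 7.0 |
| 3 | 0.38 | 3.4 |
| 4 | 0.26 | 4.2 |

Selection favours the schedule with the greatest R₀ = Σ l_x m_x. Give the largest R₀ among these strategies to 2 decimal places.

Strategy I: R₀ = 0.86×0.0 + 0.63×0.0 + 0.38×7.8 + 0.27×3.8 = 3.9900
Strategy II: R₀ = 0.75×0.0 + 0.66×7.0 + 0.38×3.4 + 0.26×4.2 = 7.0040
Highest R₀: strategy II with 7.0040.

7.00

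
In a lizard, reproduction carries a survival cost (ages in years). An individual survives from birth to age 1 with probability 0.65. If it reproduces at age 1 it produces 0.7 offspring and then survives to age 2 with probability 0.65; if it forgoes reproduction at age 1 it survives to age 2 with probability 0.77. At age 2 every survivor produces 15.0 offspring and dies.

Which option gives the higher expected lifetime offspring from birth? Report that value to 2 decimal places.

breed at age 1: R₀ = 0.65 × (0.7 + 0.65 × 15.0) = 0.65 × 10.4500 = 6.7925
delay to age 2: R₀ = 0.65 × (0.77 × 15.0) = 0.65 × 11.5500 = 7.5075
Higher: delay to age 2 (7.5075).

7.51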